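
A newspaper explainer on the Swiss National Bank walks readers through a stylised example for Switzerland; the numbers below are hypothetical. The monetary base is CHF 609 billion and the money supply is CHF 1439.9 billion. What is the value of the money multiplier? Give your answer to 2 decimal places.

The money multiplier is m = M / MB = 1439.9 / 609 ≈ 2.36437.

2.36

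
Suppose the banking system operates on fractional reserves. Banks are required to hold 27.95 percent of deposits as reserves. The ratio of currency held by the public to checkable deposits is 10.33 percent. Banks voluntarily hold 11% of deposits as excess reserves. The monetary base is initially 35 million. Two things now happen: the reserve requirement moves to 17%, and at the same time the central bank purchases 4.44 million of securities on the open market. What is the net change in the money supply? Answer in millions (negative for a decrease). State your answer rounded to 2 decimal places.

Before: m₁ = (1 + 0.1033) / (0.2795 + 0.11 + 0.1033) ≈ 2.23884, MB₁ = 35, so M₁ = 2.23884 × 35 = 78.3594 million.
After: m₂ = (1 + 0.1033) / (0.17 + 0.11 + 0.1033) ≈ 2.87842, MB₂ = 35 + 4.44 = 39.44, so M₂ = 2.87842 × 39.44 ≈ 113.5249 million.
ΔM = M₂ − M₁ = 113.5249 − 78.3594 = 35.1655 million.

35.17 million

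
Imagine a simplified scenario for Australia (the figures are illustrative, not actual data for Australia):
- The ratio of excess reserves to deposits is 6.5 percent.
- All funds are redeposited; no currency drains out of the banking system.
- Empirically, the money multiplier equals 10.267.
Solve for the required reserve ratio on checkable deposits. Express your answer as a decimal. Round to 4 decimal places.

0.0324

Using m = 10.267. Since m = (1 + c)/(c + rr + e), the denominator satisfies c + rr + e = (1 + c)/m = (1 + 0) / 10.267 ≈ 0.097399.
With c = 0 and e = 0.065, the required reserve ratio on checkable deposits is 0.097399 − 0 − 0.065 = 0.032399.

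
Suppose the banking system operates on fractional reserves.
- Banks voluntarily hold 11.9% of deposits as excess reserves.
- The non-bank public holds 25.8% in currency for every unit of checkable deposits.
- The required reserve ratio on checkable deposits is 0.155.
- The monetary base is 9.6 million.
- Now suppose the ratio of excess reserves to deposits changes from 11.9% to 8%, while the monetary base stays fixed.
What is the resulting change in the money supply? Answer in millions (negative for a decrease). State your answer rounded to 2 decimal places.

1.80 million

Initially m₁ = (1 + 0.258) / (0.155 + 0.119 + 0.258) ≈ 2.3647, so M₁ = 2.3647 × 9.6 ≈ 22.7011 million.
After the change m₂ = (1 + 0.258) / (0.155 + 0.08 + 0.258) ≈ 2.5517, so M₂ = 2.5517 × 9.6 ≈ 24.4963 million.
ΔM = M₂ − M₁ = 24.4963 − 22.7011 = 1.7952 million.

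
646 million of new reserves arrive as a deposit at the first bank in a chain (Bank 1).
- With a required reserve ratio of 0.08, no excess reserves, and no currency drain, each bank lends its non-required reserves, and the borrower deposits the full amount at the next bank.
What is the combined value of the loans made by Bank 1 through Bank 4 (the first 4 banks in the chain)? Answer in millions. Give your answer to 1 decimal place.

2106.9 million

Bank i lends (1 − rr)^i of the original deposit: Bank 1 lends 646·0.9200 = 594.3200, Bank 2 lends 646·0.9200² = 546.7744, and so on.
Summing a geometric series: total = 646·[0.9200·(1 − 0.9200^4) / (1 − 0.9200)] ≈ 2106.9167 million.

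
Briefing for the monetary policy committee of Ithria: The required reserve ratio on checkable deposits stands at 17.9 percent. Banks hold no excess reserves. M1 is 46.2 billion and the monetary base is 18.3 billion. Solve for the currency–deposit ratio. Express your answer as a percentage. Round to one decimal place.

Using m = M/MB = 46.2/18.3 ≈ 2.524590. From m = (1 + c)/(c + rr + e), rearranging gives 1 + c = m·(c + rr + e), so c·(1 − m) = m·(rr + e) − 1.
Hence c = [m·(rr + e) − 1]/(1 − m) = [2.524590 × (0.179 + 0) − 1] / (1 − 2.524590) ≈ 0.359505.

36.0%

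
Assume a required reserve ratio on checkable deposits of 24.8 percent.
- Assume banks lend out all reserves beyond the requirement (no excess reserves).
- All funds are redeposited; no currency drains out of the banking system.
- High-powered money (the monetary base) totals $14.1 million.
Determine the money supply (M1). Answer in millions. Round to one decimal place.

With no currency drain or excess reserves, the money multiplier is m = 1/rr = 1/0.248 ≈ 4.0323.
Money supply M = m × MB = 4.0323 × 14.1 ≈ 56.8554 million.

$56.9 million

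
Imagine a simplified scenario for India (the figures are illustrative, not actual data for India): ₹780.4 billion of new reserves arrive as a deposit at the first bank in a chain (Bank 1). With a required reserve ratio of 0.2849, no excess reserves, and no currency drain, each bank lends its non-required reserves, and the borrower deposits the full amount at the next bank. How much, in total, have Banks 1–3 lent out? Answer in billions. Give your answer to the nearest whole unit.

Bank i lends (1 − rr)^i of the original deposit: Bank 1 lends 780.4·0.7151 ≈ 558.0640, Bank 2 lends 780.4·0.7151² ≈ 399.0716, and so on.
Summing a geometric series: total = 780.4·[0.7151·(1 − 0.7151^3) / (1 − 0.7151)] ≈ 1242.5117 billion.

₹1243 billion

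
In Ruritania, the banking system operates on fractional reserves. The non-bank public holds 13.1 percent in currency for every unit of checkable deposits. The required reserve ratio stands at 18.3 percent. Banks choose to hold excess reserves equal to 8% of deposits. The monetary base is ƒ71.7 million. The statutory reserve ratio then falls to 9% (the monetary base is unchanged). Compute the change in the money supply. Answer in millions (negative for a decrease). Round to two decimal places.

Initially m₁ = (1 + 0.131) / (0.183 + 0.08 + 0.131) ≈ 2.87056, so M₁ = 2.87056 × 71.7 ≈ 205.8192 million.
After the change m₂ = (1 + 0.131) / (0.09 + 0.08 + 0.131) ≈ 3.75748, so M₂ = 3.75748 × 71.7 ≈ 269.4113 million.
ΔM = M₂ − M₁ = 269.4113 − 205.8192 = 63.5921 million.

ƒ63.59 million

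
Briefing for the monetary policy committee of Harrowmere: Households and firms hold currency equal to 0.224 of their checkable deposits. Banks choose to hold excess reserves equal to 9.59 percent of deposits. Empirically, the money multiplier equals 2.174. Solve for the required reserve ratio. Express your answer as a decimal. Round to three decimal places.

0.243

Using m = 2.174. Since m = (1 + c)/(c + rr + e), the denominator satisfies c + rr + e = (1 + c)/m = (1 + 0.224) / 2.174 ≈ 0.563017.
With c = 0.224 and e = 0.0959, the required reserve ratio is 0.563017 − 0.224 − 0.0959 = 0.243117.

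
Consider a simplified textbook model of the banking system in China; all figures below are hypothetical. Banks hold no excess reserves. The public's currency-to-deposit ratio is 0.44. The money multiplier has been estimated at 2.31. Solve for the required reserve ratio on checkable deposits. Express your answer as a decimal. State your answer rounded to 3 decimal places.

Using m = 2.31. Since m = (1 + c)/(c + rr + e), the denominator satisfies c + rr + e = (1 + c)/m = (1 + 0.44) / 2.31 ≈ 0.623377.
With c = 0.44 and e = 0, the required reserve ratio on checkable deposits is 0.623377 − 0.44 − 0 = 0.183377.

0.183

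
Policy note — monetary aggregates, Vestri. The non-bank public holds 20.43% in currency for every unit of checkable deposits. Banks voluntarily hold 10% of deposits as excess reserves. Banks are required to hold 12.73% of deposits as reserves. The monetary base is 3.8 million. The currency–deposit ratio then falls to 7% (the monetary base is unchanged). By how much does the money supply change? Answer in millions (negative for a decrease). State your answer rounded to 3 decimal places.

3.073 million

Initially m₁ = (1 + 0.2043) / (0.1273 + 0.1 + 0.2043) ≈ 2.79032, so M₁ = 2.79032 × 3.8 ≈ 10.6032 million.
After the change m₂ = (1 + 0.07) / (0.1273 + 0.1 + 0.07) ≈ 3.59906, so M₂ = 3.59906 × 3.8 ≈ 13.6764 million.
ΔM = M₂ − M₁ = 13.6764 − 10.6032 = 3.0732 million.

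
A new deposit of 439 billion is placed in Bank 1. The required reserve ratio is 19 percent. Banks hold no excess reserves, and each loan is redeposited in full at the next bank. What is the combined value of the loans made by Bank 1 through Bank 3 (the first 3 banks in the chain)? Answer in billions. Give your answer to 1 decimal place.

Bank i lends (1 − rr)^i of the original deposit: Bank 1 lends 439·0.8100 = 355.5900, Bank 2 lends 439·0.8100² = 288.0279, and so on.
Summing a geometric series: total = 439·[0.8100·(1 − 0.8100^3) / (1 − 0.8100)] ≈ 876.9205 billion.

876.9 billion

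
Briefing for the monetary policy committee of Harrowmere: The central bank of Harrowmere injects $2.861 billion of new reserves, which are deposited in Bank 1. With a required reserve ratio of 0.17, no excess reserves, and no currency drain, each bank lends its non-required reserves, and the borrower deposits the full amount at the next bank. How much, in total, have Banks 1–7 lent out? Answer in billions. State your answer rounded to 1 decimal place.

$10.2 billion

Bank i lends (1 − rr)^i of the original deposit: Bank 1 lends 2.861·0.8300 ≈ 2.3746, Bank 2 lends 2.861·0.8300² ≈ 1.9709, and so on.
Summing a geometric series: total = 2.861·[0.8300·(1 − 0.8300^7) / (1 − 0.8300)] ≈ 10.1779 billion.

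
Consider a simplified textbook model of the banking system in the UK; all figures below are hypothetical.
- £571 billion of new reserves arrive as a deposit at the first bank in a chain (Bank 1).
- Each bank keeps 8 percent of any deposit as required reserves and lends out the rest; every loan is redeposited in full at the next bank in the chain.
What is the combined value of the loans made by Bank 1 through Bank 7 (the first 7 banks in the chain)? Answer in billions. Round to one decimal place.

Bank i lends (1 − rr)^i of the original deposit: Bank 1 lends 571·0.9200 = 525.3200, Bank 2 lends 571·0.9200² = 483.2944, and so on.
Summing a geometric series: total = 571·[0.9200·(1 − 0.9200^7) / (1 − 0.9200)] ≈ 2903.4003 billion.

£2903.4 billion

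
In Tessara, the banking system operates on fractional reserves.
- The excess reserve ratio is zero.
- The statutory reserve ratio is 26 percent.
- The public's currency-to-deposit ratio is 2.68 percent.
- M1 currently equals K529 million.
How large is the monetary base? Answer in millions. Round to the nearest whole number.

The money multiplier is m = (1 + c) / (rr + c) = (1 + 0.0268) / (0.26 + 0.0268) ≈ 3.5802.
MB = M / m = 529 / 3.5802 ≈ 147.7571 million.

K148 million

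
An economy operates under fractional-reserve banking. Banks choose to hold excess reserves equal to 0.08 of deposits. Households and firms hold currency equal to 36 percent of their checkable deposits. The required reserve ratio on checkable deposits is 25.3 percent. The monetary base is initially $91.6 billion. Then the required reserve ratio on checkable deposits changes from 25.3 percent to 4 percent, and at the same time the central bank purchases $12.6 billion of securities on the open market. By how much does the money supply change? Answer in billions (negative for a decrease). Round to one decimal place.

$115.5 billion

Before: m₁ = (1 + 0.36) / (0.253 + 0.08 + 0.36) ≈ 1.96248, MB₁ = 91.6, so M₁ = 1.96248 × 91.6 ≈ 179.7632 billion.
After: m₂ = (1 + 0.36) / (0.04 + 0.08 + 0.36) ≈ 2.83333, MB₂ = 91.6 + 12.6 = 104.2, so M₂ = 2.83333 × 104.2 ≈ 295.233 billion.
ΔM = M₂ − M₁ = 295.233 − 179.7632 = 115.4698 billion.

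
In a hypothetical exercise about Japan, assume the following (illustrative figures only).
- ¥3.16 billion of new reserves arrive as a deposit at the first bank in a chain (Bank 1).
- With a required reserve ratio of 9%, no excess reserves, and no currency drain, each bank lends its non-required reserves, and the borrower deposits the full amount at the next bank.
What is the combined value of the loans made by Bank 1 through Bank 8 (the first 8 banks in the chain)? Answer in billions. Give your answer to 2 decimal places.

¥16.93 billion

Bank i lends (1 − rr)^i of the original deposit: Bank 1 lends 3.16·0.9100 = 2.8756, Bank 2 lends 3.16·0.9100² ≈ 2.6168, and so on.
Summing a geometric series: total = 3.16·[0.9100·(1 − 0.9100^8) / (1 − 0.9100)] ≈ 16.9260 billion.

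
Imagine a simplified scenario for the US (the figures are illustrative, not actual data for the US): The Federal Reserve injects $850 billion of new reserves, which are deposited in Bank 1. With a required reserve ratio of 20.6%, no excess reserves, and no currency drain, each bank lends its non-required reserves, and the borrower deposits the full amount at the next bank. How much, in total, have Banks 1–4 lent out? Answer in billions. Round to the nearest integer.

$1974 billion

Bank i lends (1 − rr)^i of the original deposit: Bank 1 lends 850·0.7940 = 674.9000, Bank 2 lends 850·0.7940² = 535.8706, and so on.
Summing a geometric series: total = 850·[0.7940·(1 − 0.7940^4) / (1 − 0.7940)] ≈ 1974.0840 billion.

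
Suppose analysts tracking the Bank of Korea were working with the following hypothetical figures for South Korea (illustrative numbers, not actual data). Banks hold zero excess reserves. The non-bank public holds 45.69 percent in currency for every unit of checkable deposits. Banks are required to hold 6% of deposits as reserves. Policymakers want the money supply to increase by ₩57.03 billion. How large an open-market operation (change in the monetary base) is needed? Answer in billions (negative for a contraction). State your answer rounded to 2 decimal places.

The money multiplier is m = (1 + c) / (rr + c) = (1 + 0.4569) / (0.06 + 0.4569) ≈ 2.81853.
ΔMB = ΔM / m = (+57.03) / 2.81853 ≈ 20.234 billion.

₩20.23 billion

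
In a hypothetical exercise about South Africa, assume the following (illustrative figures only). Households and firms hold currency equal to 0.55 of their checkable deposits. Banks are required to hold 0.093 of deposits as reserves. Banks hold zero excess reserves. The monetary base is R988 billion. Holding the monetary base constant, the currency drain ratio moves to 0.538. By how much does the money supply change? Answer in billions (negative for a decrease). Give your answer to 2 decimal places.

R26.50 billion

Initially m₁ = (1 + 0.55) / (0.093 + 0.55) ≈ 2.410575, so M₁ = 2.410575 × 988 = 2381.6481 billion.
After the change m₂ = (1 + 0.538) / (0.093 + 0.538) ≈ 2.437401, so M₂ = 2.437401 × 988 ≈ 2408.1522 billion.
ΔM = M₂ − M₁ = 2408.1522 − 2381.6481 = 26.5041 billion.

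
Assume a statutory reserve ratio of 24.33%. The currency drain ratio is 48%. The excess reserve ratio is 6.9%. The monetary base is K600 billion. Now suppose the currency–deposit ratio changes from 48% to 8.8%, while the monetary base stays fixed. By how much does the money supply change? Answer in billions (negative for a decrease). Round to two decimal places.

K509.99 billion

Initially m₁ = (1 + 0.48) / (0.2433 + 0.069 + 0.48) ≈ 1.867979, so M₁ = 1.867979 × 600 = 1120.7874 billion.
After the change m₂ = (1 + 0.088) / (0.2433 + 0.069 + 0.088) ≈ 2.717962, so M₂ = 2.717962 × 600 = 1630.7772 billion.
ΔM = M₂ − M₁ = 1630.7772 − 1120.7874 = 509.9898 billion.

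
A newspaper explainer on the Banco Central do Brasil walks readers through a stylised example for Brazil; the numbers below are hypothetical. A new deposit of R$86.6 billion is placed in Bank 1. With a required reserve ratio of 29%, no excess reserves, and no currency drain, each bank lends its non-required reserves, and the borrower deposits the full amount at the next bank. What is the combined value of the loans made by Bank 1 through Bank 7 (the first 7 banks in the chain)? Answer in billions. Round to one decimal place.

R$192.7 billion

Bank i lends (1 − rr)^i of the original deposit: Bank 1 lends 86.6·0.7100 = 61.4860, Bank 2 lends 86.6·0.7100² ≈ 43.6551, and so on.
Summing a geometric series: total = 86.6·[0.7100·(1 − 0.7100^7) / (1 − 0.7100)] ≈ 192.7372 billion.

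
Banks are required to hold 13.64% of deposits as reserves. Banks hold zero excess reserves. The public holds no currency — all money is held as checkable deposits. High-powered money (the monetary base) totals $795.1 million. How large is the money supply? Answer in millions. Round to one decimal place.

$5829.2 million

With no currency drain or excess reserves, the money multiplier is m = 1/rr = 1/0.1364 ≈ 7.33138.
Money supply M = m × MB = 7.33138 × 795.1 ≈ 5829.1802 million.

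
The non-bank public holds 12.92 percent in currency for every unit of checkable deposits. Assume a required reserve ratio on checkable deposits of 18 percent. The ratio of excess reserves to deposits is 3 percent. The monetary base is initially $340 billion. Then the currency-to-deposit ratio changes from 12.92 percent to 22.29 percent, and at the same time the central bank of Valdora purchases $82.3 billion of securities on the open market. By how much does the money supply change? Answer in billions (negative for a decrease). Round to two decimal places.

$61.09 billion

Before: m₁ = (1 + 0.1292) / (0.18 + 0.03 + 0.1292) ≈ 3.329009, MB₁ = 340, so M₁ = 3.329009 × 340 ≈ 1131.8631 billion.
After: m₂ = (1 + 0.2229) / (0.18 + 0.03 + 0.2229) ≈ 2.824902, MB₂ = 340 + 82.3 = 422.3, so M₂ = 2.824902 × 422.3 ≈ 1192.9561 billion.
ΔM = M₂ − M₁ = 1192.9561 − 1131.8631 = 61.093 billion.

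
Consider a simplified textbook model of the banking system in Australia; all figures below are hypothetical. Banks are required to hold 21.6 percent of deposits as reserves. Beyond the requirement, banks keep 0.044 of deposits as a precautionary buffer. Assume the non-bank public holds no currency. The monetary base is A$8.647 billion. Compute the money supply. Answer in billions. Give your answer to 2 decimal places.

The money multiplier is m = 1 / (rr + e) = 1 / (0.216 + 0.044) ≈ 3.8462.
So M = m × MB = 3.8462 × 8.647 ≈ 33.2581 billion.

A$33.26 billion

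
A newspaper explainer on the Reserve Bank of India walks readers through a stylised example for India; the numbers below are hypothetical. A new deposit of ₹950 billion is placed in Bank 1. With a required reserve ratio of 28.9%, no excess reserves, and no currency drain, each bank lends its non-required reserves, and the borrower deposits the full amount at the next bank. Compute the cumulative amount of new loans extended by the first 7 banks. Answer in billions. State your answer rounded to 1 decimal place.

Bank i lends (1 − rr)^i of the original deposit: Bank 1 lends 950·0.7110 = 675.4500, Bank 2 lends 950·0.7110² ≈ 480.2450, and so on.
Summing a geometric series: total = 950·[0.7110·(1 − 0.7110^7) / (1 − 0.7110)] ≈ 2122.5217 billion.

₹2122.5 billion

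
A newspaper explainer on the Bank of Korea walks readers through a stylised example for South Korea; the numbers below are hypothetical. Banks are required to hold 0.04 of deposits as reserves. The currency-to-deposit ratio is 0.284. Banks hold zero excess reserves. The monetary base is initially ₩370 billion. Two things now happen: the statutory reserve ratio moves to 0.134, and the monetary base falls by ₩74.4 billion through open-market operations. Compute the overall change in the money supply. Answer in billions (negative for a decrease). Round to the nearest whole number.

Before: m₁ = (1 + 0.284) / (0.04 + 0.284) ≈ 3.9630, MB₁ = 370, so M₁ = 3.9630 × 370 = 1466.31 billion.
After: m₂ = (1 + 0.284) / (0.134 + 0.284) ≈ 3.0718, MB₂ = 370 − 74.4 = 295.6, so M₂ = 3.0718 × 295.6 ≈ 908.0241 billion.
ΔM = M₂ − M₁ = 908.0241 − 1466.31 = -558.2859 billion.

-558 billion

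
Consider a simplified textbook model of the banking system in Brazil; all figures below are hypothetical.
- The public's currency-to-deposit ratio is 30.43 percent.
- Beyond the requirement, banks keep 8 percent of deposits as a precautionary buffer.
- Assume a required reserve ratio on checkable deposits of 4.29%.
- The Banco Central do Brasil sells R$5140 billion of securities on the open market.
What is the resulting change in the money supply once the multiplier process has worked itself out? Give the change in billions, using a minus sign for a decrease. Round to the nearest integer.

The money multiplier is m = (1 + c) / (rr + e + c) = (1 + 0.3043) / (0.0429 + 0.08 + 0.3043) ≈ 3.05314.
The sale removes 5140 billion of base, so ΔM = m × ΔMB = 3.05314 × (−5140) = -15693.1396 billion.

-15693 billion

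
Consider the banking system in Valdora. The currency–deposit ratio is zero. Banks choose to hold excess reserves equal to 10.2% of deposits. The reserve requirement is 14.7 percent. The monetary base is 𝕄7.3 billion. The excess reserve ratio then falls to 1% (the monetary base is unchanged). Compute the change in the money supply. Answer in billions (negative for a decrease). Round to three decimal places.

𝕄17.180 billion

Initially m₁ = 1 / (0.147 + 0.102) ≈ 4.01606, so M₁ = 4.01606 × 7.3 ≈ 29.3172 billion.
After the change m₂ = 1 / (0.147 + 0.01) ≈ 6.36943, so M₂ = 6.36943 × 7.3 ≈ 46.4968 billion.
ΔM = M₂ − M₁ = 46.4968 − 29.3172 = 17.1796 billion.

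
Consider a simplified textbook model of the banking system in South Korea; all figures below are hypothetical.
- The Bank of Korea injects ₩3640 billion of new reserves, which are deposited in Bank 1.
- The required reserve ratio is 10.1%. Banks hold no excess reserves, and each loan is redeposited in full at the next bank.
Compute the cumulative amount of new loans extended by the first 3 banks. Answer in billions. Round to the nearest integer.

Bank i lends (1 − rr)^i of the original deposit: Bank 1 lends 3640·0.8990 = 3272.3600, Bank 2 lends 3640·0.8990² ≈ 2941.8516, and so on.
Summing a geometric series: total = 3640·[0.8990·(1 − 0.8990^3) / (1 − 0.8990)] ≈ 8858.9363 billion.

₩8859 billion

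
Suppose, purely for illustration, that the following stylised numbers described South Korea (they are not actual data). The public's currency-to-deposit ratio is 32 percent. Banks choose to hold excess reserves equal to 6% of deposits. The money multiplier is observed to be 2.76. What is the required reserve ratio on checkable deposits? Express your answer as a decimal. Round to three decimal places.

Using m = 2.76. Since m = (1 + c)/(c + rr + e), the denominator satisfies c + rr + e = (1 + c)/m = (1 + 0.32) / 2.76 ≈ 0.478261.
With c = 0.32 and e = 0.06, the required reserve ratio on checkable deposits is 0.478261 − 0.32 − 0.06 = 0.098261.

0.098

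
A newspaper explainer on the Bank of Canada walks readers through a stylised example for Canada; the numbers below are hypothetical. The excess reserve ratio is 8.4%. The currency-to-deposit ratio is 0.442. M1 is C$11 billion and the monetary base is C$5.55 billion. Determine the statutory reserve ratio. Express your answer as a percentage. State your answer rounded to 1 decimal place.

Using m = M/MB = 11/5.55 ≈ 1.981982. Since m = (1 + c)/(c + rr + e), the denominator satisfies c + rr + e = (1 + c)/m = (1 + 0.442) / 1.981982 ≈ 0.727555.
With c = 0.442 and e = 0.084, the statutory reserve ratio is 0.727555 − 0.442 − 0.084 = 0.201555.

20.2%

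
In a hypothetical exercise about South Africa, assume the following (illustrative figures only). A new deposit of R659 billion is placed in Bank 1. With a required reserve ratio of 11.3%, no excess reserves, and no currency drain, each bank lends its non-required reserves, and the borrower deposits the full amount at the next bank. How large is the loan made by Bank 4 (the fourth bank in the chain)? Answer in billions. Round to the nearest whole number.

R408 billion

Each bank lends a fraction (1 − rr) = 0.8870 of the deposit it receives, so Bank 4 receives 659·0.8870^3 and lends 659·0.8870^4 ≈ 407.9246 billion.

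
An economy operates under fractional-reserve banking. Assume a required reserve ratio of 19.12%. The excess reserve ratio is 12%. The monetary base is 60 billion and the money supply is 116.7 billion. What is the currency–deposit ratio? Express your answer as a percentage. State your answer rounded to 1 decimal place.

41.8%

Using m = M/MB = 116.7/60 = 1.945000. From m = (1 + c)/(c + rr + e), rearranging gives 1 + c = m·(c + rr + e), so c·(1 − m) = m·(rr + e) − 1.
Hence c = [m·(rr + e) − 1]/(1 − m) = [1.945000 × (0.1912 + 0.12) − 1] / (1 − 1.945000) ≈ 0.417689.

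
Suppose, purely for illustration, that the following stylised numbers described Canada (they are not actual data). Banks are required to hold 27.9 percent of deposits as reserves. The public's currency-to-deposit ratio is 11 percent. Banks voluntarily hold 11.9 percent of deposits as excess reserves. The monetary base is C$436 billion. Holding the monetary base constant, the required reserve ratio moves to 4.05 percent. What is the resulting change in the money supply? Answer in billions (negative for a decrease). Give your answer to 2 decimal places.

Initially m₁ = (1 + 0.11) / (0.279 + 0.119 + 0.11) ≈ 2.185039, so M₁ = 2.185039 × 436 ≈ 952.677 billion.
After the change m₂ = (1 + 0.11) / (0.0405 + 0.119 + 0.11) ≈ 4.118738, so M₂ = 4.118738 × 436 ≈ 1795.7698 billion.
ΔM = M₂ − M₁ = 1795.7698 − 952.677 = 843.0928 billion.

C$843.09 billion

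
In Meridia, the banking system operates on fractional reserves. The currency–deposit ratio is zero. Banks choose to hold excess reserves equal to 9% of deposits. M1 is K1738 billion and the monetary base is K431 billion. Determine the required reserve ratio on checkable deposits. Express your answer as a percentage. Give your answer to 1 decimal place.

Using m = M/MB = 1738/431 ≈ 4.032483. Since m = (1 + c)/(c + rr + e), the denominator satisfies c + rr + e = (1 + c)/m = (1 + 0) / 4.032483 ≈ 0.247986.
With c = 0 and e = 0.09, the required reserve ratio on checkable deposits is 0.247986 − 0 − 0.09 = 0.157986.

15.8%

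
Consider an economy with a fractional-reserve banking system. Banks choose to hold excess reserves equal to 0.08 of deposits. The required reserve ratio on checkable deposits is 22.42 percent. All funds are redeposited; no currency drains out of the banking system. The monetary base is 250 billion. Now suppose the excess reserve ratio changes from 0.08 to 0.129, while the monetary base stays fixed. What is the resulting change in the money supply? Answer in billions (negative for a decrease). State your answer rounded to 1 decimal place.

-114.0 billion

Initially m₁ = 1 / (0.2242 + 0.08) ≈ 3.28731, so M₁ = 3.28731 × 250 = 821.8275 billion.
After the change m₂ = 1 / (0.2242 + 0.129) ≈ 2.83126, so M₂ = 2.83126 × 250 = 707.815 billion.
ΔM = M₂ − M₁ = 707.815 − 821.8275 = -114.0125 billion.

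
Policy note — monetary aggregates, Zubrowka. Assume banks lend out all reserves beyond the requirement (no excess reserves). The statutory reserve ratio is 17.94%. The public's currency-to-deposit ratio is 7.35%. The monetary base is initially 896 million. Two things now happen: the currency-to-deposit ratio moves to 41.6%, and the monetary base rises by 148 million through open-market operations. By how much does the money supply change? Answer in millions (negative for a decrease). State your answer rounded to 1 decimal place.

-1320.4 million

Before: m₁ = (1 + 0.0735) / (0.1794 + 0.0735) ≈ 4.244761, MB₁ = 896, so M₁ = 4.244761 × 896 ≈ 3803.3059 million.
After: m₂ = (1 + 0.416) / (0.1794 + 0.416) ≈ 2.378233, MB₂ = 896 + 148 = 1044, so M₂ = 2.378233 × 1044 ≈ 2482.8753 million.
ΔM = M₂ − M₁ = 2482.8753 − 3803.3059 = -1320.4306 million.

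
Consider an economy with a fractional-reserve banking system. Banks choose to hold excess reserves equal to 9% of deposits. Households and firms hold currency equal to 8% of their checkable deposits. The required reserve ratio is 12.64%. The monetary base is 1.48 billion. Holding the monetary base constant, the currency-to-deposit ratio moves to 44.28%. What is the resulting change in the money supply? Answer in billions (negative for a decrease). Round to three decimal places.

Initially m₁ = (1 + 0.08) / (0.1264 + 0.09 + 0.08) ≈ 3.64372, so M₁ = 3.64372 × 1.48 ≈ 5.3927 billion.
After the change m₂ = (1 + 0.4428) / (0.1264 + 0.09 + 0.4428) ≈ 2.18871, so M₂ = 2.18871 × 1.48 ≈ 3.2393 billion.
ΔM = M₂ − M₁ = 3.2393 − 5.3927 = -2.1534 billion.

-2.153 billion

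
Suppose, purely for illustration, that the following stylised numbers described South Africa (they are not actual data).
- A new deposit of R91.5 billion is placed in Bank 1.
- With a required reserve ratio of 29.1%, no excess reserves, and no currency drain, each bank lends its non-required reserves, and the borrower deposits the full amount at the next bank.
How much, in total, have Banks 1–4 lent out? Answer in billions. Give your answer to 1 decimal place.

R166.6 billion

Bank i lends (1 − rr)^i of the original deposit: Bank 1 lends 91.5·0.7090 = 64.8735, Bank 2 lends 91.5·0.7090² ≈ 45.9953, and so on.
Summing a geometric series: total = 91.5·[0.7090·(1 − 0.7090^4) / (1 − 0.7090)] ≈ 166.6005 billion.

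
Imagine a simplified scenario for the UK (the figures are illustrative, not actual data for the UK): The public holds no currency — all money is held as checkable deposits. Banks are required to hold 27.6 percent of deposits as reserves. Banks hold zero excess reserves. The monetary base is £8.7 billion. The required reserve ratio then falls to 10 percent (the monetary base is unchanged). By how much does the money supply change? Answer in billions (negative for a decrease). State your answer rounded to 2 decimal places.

£55.48 billion

Initially m₁ = 1 / (0.276) ≈ 3.6232, so M₁ = 3.6232 × 8.7 ≈ 31.5218 billion.
After the change m₂ = 1 / (0.1) = 10, so M₂ = 10 × 8.7 = 87 billion.
ΔM = M₂ − M₁ = 87 − 31.5218 = 55.4782 billion.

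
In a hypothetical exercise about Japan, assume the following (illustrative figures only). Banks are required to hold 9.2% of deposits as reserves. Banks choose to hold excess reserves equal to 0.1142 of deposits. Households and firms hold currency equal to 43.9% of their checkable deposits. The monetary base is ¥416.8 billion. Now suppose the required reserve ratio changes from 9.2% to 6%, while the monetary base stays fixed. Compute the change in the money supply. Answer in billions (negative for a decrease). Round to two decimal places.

¥48.51 billion

Initially m₁ = (1 + 0.439) / (0.092 + 0.1142 + 0.439) ≈ 2.230316, so M₁ = 2.230316 × 416.8 ≈ 929.5957 billion.
After the change m₂ = (1 + 0.439) / (0.06 + 0.1142 + 0.439) ≈ 2.346706, so M₂ = 2.346706 × 416.8 ≈ 978.1071 billion.
ΔM = M₂ − M₁ = 978.1071 − 929.5957 = 48.5114 billion.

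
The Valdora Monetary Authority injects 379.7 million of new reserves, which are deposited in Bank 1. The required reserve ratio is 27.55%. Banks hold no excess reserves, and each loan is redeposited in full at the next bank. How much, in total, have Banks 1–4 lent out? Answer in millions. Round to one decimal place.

723.4 million

Bank i lends (1 − rr)^i of the original deposit: Bank 1 lends 379.7·0.7245 ≈ 275.0926, Bank 2 lends 379.7·0.7245² ≈ 199.3046, and so on.
Summing a geometric series: total = 379.7·[0.7245·(1 − 0.7245^4) / (1 − 0.7245)] ≈ 723.4085 million.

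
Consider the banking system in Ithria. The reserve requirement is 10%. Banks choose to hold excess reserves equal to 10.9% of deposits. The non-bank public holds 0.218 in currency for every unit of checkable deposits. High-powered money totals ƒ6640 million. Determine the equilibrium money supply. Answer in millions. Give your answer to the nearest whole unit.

ƒ18940 million

The money multiplier is m = (1 + c) / (rr + e + c) = (1 + 0.218) / (0.1 + 0.109 + 0.218) ≈ 2.85246.
So M = m × MB = 2.85246 × 6640 = 18940.3344 million.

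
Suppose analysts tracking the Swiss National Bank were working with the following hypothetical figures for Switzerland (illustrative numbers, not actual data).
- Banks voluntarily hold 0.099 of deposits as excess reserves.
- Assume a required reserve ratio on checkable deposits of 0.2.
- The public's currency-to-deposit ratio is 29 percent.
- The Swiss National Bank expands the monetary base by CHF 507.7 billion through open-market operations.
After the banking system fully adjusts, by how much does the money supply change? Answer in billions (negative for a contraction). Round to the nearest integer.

The money multiplier is m = (1 + c) / (rr + e + c) = (1 + 0.29) / (0.2 + 0.099 + 0.29) ≈ 2.1902.
The purchase adds 507.7 billion of base, so ΔM = m × ΔMB = 2.1902 × (+507.7) ≈ 1111.9645 billion.

CHF 1112 billion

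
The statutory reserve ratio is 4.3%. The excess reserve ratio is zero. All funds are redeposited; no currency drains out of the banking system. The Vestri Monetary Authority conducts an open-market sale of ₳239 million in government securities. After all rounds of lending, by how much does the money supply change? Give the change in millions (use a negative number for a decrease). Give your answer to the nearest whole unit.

The simple money multiplier is m = 1/rr = 1/0.043 ≈ 23.2558.
An open-market sale reduces the monetary base by 239 million, so ΔM = m × ΔMB = 23.2558 × (−239) = -5558.1362 million.

-5558 million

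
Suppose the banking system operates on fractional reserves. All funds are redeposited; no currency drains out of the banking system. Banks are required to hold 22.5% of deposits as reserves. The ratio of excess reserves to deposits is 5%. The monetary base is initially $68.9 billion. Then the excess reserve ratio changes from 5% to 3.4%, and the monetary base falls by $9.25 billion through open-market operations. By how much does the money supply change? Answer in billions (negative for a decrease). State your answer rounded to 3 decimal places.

Before: m₁ = 1 / (0.225 + 0.05) ≈ 3.636364, MB₁ = 68.9, so M₁ = 3.636364 × 68.9 ≈ 250.5455 billion.
After: m₂ = 1 / (0.225 + 0.034) ≈ 3.861004, MB₂ = 68.9 − 9.25 = 59.65, so M₂ = 3.861004 × 59.65 ≈ 230.3089 billion.
ΔM = M₂ − M₁ = 230.3089 − 250.5455 = -20.2366 billion.

-20.237 billion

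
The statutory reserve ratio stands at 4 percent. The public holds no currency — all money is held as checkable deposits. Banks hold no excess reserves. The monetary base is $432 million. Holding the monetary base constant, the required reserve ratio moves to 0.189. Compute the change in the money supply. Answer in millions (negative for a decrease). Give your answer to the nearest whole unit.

-8514 million

Initially m₁ = 1 / (0.04) = 25, so M₁ = 25 × 432 = 10800 million.
After the change m₂ = 1 / (0.189) ≈ 5.2910, so M₂ = 5.2910 × 432 = 2285.712 million.
ΔM = M₂ − M₁ = 2285.712 − 10800 = -8514.288 million.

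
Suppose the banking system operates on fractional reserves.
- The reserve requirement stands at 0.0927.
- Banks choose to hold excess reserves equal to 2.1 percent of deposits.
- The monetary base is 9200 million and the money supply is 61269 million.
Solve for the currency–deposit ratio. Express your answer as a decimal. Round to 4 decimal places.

Using m = M/MB = 61269/9200 ≈ 6.659674. From m = (1 + c)/(c + rr + e), rearranging gives 1 + c = m·(c + rr + e), so c·(1 − m) = m·(rr + e) − 1.
Hence c = [m·(rr + e) − 1]/(1 − m) = [6.659674 × (0.0927 + 0.021) − 1] / (1 − 6.659674) ≈ 0.042899.

0.0429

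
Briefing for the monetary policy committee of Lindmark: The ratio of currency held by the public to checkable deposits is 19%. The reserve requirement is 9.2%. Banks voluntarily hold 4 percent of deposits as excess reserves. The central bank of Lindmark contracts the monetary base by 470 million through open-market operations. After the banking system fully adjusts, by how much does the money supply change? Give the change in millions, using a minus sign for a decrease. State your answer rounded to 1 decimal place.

-1737.0 million

The money multiplier is m = (1 + c) / (rr + e + c) = (1 + 0.19) / (0.092 + 0.04 + 0.19) ≈ 3.69565.
The sale removes 470 million of base, so ΔM = m × ΔMB = 3.69565 × (−470) = -1736.9555 million.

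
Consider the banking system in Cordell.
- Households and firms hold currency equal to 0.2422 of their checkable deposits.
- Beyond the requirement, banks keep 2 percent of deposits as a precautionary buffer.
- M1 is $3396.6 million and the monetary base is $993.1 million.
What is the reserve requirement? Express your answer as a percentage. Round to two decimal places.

10.10%

Using m = M/MB = 3396.6/993.1 ≈ 3.420199. Since m = (1 + c)/(c + rr + e), the denominator satisfies c + rr + e = (1 + c)/m = (1 + 0.2422) / 3.420199 ≈ 0.363195.
With c = 0.2422 and e = 0.02, the reserve requirement is 0.363195 − 0.2422 − 0.02 = 0.100995.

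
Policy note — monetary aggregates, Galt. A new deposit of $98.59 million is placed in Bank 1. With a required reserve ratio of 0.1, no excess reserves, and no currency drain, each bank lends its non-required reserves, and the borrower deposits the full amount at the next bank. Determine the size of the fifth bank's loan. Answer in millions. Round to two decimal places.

Each bank lends a fraction (1 − rr) = 0.9000 of the deposit it receives, so Bank 5 receives 98.59·0.9000^4 and lends 98.59·0.9000^5 ≈ 58.2164 million.

$58.22 million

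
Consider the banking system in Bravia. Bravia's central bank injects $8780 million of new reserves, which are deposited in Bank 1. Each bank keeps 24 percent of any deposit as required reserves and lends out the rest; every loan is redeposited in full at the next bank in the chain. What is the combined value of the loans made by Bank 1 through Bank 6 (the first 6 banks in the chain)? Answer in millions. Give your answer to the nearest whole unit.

$22446 million

Bank i lends (1 − rr)^i of the original deposit: Bank 1 lends 8780·0.7600 = 6672.8000, Bank 2 lends 8780·0.7600² = 5071.3280, and so on.
Summing a geometric series: total = 8780·[0.7600·(1 − 0.7600^6) / (1 − 0.7600)] ≈ 22445.6330 million.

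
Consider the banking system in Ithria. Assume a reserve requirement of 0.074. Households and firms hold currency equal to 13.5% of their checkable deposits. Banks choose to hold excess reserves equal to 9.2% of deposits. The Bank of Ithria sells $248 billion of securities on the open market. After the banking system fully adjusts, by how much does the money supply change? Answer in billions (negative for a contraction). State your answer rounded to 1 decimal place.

-935.1 billion

The money multiplier is m = (1 + c) / (rr + e + c) = (1 + 0.135) / (0.074 + 0.092 + 0.135) ≈ 3.77076.
The sale removes 248 billion of base, so ΔM = m × ΔMB = 3.77076 × (−248) ≈ -935.1485 billion.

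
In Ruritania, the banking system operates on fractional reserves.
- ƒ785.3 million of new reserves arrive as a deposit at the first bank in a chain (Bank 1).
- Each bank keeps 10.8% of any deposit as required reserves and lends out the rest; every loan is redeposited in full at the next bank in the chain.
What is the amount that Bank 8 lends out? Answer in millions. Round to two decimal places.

Each bank lends a fraction (1 − rr) = 0.8920 of the deposit it receives, so Bank 8 receives 785.3·0.8920^7 and lends 785.3·0.8920^8 ≈ 314.7418 million.

ƒ314.74 million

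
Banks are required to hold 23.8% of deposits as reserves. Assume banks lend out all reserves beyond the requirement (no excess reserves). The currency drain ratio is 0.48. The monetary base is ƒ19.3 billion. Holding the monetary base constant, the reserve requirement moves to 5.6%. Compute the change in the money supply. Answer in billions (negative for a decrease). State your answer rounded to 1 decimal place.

ƒ13.5 billion

Initially m₁ = (1 + 0.48) / (0.238 + 0.48) ≈ 2.0613, so M₁ = 2.0613 × 19.3 ≈ 39.7831 billion.
After the change m₂ = (1 + 0.48) / (0.056 + 0.48) ≈ 2.7612, so M₂ = 2.7612 × 19.3 ≈ 53.2912 billion.
ΔM = M₂ − M₁ = 53.2912 − 39.7831 = 13.5081 billion.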